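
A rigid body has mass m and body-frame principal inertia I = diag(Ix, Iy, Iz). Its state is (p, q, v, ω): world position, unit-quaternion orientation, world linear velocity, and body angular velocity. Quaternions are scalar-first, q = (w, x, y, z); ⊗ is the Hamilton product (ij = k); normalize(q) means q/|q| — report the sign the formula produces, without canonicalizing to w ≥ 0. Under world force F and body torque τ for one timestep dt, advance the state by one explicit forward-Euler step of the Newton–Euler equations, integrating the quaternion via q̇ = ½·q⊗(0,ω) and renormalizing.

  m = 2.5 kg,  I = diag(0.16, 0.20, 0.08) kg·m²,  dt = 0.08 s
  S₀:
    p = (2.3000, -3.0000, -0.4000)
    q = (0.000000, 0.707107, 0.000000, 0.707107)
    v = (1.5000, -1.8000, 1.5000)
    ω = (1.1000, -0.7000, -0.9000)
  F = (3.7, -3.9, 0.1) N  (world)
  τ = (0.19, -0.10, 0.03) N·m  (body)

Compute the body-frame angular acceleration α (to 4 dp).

α = (1.6600, -0.1040, 0.7600)

ω×(Iω) gyroscopic = (-0.0756, -0.0792, -0.0308)
α = I⁻¹(τ − ω×Iω) = (1.6600, -0.1040, 0.7600)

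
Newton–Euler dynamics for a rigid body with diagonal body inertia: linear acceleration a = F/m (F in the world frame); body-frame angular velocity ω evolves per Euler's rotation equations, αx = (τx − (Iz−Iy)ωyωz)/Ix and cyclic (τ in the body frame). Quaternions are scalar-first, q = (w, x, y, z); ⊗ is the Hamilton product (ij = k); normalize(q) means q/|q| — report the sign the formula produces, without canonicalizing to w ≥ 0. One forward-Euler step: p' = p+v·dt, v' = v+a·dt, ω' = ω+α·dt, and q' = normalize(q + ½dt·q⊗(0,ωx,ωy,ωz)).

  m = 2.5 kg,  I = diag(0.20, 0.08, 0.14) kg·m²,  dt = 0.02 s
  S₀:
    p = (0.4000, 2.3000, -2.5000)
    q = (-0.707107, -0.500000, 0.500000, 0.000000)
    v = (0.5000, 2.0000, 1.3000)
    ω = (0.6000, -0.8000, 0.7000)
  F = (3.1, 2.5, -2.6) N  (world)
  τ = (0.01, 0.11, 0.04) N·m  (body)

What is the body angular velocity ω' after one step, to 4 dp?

α = I⁻¹(τ − ω×Iω) = (0.2180, 1.0600, -0.1257)
ω' = ω + α·dt = (0.6044, -0.7788, 0.6975)

ω' = (0.6044, -0.7788, 0.6975)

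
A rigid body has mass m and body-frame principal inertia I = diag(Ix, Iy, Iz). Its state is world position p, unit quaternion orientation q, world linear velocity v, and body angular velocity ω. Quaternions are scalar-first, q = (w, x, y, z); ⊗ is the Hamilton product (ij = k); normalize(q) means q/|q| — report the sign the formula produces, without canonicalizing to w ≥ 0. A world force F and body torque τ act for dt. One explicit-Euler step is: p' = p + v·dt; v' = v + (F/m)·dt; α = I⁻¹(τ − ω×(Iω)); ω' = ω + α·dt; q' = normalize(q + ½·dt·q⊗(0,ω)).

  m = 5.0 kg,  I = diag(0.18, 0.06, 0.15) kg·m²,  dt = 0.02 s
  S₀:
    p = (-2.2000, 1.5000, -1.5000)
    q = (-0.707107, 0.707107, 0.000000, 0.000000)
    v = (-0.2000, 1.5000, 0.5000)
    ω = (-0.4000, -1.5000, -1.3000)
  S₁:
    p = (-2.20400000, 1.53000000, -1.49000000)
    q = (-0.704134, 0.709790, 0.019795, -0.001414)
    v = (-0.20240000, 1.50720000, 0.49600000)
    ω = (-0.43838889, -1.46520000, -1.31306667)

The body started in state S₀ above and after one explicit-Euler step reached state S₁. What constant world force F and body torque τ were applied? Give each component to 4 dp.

ω₁ − ω₀ = (-0.03838889, 0.03480000, -0.01306667)
τ = I·(Δω/dt) + ω₀×(Iω₀) = (-0.1700, 0.1200, -0.1700)
v₁ − v₀ = (-0.00240000, 0.00720000, -0.00400000)
applied force F = (-0.6000, 1.8000, -1.0000)

F = (-0.6000, 1.8000, -1.0000)
τ = (-0.1700, 0.1200, -0.1700)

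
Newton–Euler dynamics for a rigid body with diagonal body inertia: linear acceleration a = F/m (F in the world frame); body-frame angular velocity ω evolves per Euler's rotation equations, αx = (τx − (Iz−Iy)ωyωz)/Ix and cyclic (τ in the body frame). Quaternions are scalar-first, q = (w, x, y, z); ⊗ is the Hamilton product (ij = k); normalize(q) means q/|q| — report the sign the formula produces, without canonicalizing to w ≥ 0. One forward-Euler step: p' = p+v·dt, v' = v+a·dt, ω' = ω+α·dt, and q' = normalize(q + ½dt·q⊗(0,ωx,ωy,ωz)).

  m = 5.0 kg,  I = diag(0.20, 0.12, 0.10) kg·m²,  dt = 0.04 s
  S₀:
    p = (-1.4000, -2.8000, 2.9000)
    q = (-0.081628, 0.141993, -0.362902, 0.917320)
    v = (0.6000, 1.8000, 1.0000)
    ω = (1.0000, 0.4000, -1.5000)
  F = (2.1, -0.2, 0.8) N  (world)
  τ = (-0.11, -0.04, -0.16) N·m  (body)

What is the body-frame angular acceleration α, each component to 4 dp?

gyro term ω×Iω = (0.0120, -0.1500, -0.0320)
angular accel α = (-0.6100, 0.9167, -1.2800)

α = (-0.6100, 0.9167, -1.2800)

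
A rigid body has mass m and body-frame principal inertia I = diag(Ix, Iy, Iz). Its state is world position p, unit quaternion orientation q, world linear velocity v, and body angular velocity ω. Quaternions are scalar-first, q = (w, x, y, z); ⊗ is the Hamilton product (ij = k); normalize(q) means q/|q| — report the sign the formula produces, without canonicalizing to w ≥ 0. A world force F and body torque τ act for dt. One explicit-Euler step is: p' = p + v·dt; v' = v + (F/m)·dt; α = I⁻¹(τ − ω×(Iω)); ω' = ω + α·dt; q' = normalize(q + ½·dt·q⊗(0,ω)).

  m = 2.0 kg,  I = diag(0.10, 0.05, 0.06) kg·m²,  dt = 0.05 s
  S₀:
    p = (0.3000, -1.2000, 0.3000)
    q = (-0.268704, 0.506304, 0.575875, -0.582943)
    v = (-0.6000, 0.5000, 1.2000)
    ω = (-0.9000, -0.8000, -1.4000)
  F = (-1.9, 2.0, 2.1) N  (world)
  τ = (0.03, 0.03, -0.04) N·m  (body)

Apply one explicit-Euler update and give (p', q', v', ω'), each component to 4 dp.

p' = (0.2700, -1.1750, 0.3600)
q' = (-0.2659, 0.4800, 0.6114, -0.5701)
v' = (-0.6475, 0.5500, 1.2525)
ω' = (-0.8906, -0.8204, -1.4033)

linear accel F/m = (-0.9500, 1.0000, 1.0500)
p + v·dt = (0.2700, -1.1750, 0.3600)
v' = v + a·dt = (-0.6475, 0.5500, 1.2525)
angular accel α = (0.1880, -0.4080, -0.0667)
new body rate ω' = (-0.8906, -0.8204, -1.4033)
Hamilton product q⊗(0,ω) = (0.1002534, -1.0307458, 1.4484375, 0.4894299)
q + ½dt·q⊗(0,ω), renormalized = (-0.2659, 0.4800, 0.6114, -0.5701)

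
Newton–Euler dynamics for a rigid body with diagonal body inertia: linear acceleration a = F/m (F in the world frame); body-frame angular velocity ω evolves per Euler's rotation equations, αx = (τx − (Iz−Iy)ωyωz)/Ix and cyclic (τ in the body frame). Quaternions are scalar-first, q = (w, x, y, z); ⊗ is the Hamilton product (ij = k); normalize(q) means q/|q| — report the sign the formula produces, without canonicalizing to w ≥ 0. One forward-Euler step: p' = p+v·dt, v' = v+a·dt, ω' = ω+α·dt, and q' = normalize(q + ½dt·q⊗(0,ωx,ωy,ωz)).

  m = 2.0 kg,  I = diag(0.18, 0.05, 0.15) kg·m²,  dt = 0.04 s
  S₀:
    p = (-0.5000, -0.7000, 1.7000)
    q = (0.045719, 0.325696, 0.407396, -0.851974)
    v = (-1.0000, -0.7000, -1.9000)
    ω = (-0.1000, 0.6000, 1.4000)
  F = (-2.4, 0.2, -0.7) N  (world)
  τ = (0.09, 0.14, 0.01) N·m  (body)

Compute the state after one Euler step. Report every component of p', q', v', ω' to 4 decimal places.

p + v·dt = (-0.5400, -0.7280, 1.6240)
new velocity v' = (-1.0480, -0.6960, -1.9140)
precession coupling ω×(Iω) = (0.0840, -0.0042, 0.0078)
angular accel α = (0.0333, 2.8840, 0.0147)
ω + α·dt = (-0.0987, 0.7154, 1.4006)
2q̇ = q⊗(0,ω) = (0.9808956, 1.0769669, -0.3433456, 0.3001638)
q' = normalize(q + ½dt·q⊗(0,ω)) = (0.0653, 0.3471, 0.4003, -0.8456)

p' = (-0.5400, -0.7280, 1.6240)
q' = (0.0653, 0.3471, 0.4003, -0.8456)
v' = (-1.0480, -0.6960, -1.9140)
ω' = (-0.0987, 0.7154, 1.4006)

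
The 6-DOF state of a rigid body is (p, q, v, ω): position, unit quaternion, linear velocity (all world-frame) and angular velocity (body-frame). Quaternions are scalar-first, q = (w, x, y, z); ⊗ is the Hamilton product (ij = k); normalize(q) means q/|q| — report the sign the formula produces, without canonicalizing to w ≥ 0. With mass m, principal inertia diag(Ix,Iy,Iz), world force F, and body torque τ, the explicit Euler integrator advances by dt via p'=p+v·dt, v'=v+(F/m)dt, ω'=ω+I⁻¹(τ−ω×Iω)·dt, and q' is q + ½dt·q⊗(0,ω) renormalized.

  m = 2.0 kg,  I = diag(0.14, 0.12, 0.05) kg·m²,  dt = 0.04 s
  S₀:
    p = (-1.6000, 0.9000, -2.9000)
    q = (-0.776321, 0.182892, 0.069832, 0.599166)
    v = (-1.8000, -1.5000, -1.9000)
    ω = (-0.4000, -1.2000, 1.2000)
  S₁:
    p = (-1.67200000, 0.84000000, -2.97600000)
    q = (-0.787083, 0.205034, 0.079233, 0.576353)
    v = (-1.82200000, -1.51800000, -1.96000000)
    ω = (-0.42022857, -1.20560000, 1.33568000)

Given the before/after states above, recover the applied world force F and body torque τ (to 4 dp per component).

F = (-1.1000, -0.9000, -3.0000)
τ = (0.0300, -0.0600, 0.1600)

ω₁ − ω₀ = (-0.02022857, -0.00560000, 0.13568000)
applied torque τ = (0.0300, -0.0600, 0.1600)
Δv = v₁−v₀ = (-0.02200000, -0.01800000, -0.06000000)
F = m·Δv/dt = (-1.1000, -0.9000, -3.0000)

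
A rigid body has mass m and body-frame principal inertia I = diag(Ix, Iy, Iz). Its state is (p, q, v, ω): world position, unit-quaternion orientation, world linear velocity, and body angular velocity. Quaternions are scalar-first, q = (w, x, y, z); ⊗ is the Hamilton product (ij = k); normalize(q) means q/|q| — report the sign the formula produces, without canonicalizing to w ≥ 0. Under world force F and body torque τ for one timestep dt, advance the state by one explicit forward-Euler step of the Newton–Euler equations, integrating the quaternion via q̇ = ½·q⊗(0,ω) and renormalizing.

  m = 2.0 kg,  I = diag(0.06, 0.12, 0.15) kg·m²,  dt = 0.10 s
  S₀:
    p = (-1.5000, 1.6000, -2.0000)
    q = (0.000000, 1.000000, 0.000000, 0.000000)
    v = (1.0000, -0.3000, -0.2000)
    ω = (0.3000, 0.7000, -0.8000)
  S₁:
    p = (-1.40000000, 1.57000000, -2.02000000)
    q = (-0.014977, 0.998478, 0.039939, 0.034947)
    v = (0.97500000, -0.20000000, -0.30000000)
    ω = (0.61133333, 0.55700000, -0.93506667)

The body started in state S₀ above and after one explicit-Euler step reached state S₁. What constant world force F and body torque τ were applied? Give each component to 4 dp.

Δω = ω₁−ω₀ = (0.31133333, -0.14300000, -0.13506667)
gyro term ω₀×Iω₀ = (-0.0168, 0.0216, 0.0126)
τ = I·(Δω/dt) + ω₀×(Iω₀) = (0.1700, -0.1500, -0.1900)
Δv = v₁−v₀ = (-0.02500000, 0.10000000, -0.10000000)
m·(v₁−v₀)/dt = (-0.5000, 2.0000, -2.0000)

F = (-0.5000, 2.0000, -2.0000)
τ = (0.1700, -0.1500, -0.1900)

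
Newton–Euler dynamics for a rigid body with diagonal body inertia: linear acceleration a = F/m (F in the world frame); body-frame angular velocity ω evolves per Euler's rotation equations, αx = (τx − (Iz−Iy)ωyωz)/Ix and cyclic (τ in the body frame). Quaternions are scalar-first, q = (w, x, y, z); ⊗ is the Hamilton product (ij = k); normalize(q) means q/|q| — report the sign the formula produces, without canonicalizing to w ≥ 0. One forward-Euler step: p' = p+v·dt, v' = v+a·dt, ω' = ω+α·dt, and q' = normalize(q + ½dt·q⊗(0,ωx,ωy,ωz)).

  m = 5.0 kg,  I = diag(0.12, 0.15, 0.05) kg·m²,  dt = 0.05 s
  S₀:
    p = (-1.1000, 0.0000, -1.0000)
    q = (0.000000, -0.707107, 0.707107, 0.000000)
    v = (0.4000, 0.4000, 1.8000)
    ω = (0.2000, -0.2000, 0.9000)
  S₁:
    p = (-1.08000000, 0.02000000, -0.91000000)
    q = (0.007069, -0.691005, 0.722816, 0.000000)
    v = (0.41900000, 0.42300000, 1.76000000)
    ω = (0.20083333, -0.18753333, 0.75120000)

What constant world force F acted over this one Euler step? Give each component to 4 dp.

F = (1.9000, 2.3000, -4.0000)

velocity change Δv = (0.01900000, 0.02300000, -0.04000000)
applied force F = (1.9000, 2.3000, -4.0000)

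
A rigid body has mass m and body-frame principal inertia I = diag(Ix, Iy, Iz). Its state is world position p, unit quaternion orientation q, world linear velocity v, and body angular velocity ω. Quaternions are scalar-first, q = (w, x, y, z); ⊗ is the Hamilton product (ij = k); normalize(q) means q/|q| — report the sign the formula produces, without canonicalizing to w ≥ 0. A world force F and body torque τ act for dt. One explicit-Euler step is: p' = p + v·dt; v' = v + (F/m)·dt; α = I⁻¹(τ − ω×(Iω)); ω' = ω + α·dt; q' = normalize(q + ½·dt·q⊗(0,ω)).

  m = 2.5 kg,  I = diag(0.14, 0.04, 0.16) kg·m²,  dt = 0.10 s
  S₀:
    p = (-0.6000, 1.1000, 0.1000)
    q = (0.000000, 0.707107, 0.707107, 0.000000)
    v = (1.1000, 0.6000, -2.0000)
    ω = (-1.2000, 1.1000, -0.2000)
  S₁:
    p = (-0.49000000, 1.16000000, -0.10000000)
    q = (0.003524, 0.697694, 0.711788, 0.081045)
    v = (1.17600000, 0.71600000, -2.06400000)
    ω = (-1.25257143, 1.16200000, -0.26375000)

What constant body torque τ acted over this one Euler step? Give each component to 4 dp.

τ = (-0.1000, 0.0200, 0.0300)

Δω = ω₁−ω₀ = (-0.05257143, 0.06200000, -0.06375000)
gyro term ω₀×Iω₀ = (-0.0264, -0.0048, 0.1320)
applied torque τ = (-0.1000, 0.0200, 0.0300)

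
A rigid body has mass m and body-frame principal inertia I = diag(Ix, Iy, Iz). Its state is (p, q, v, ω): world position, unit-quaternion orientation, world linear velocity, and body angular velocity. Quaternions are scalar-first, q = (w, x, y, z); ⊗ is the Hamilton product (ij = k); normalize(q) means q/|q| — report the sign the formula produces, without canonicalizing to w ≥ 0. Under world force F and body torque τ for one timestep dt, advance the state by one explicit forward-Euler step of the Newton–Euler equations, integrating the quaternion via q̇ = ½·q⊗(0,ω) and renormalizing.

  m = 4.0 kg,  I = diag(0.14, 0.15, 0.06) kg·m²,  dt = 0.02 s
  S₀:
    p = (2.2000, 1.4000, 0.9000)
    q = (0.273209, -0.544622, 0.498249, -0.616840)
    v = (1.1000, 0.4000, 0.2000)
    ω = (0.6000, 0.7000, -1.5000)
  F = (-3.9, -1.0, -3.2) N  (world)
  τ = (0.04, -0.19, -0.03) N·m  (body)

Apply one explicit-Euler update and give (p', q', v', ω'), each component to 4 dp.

p' = (2.2220, 1.4080, 0.9040)
q' = (0.2637, -0.5461, 0.4882, -0.6276)
v' = (1.0805, 0.3950, 0.1840)
ω' = (0.5922, 0.6843, -1.5114)

new position p' = (2.2220, 1.4080, 0.9040)
v + (F/m)dt = (1.0805, 0.3950, 0.1840)
angular accel α = (-0.3893, -0.7867, -0.5700)
new body rate ω' = (0.5922, 0.6843, -1.5114)
Hamilton product q⊗(0,ω) = (-0.9472611, -0.1516601, -0.9957907, -1.0899983)
q + ½dt·q⊗(0,ω), renormalized = (0.2637, -0.5461, 0.4882, -0.6276)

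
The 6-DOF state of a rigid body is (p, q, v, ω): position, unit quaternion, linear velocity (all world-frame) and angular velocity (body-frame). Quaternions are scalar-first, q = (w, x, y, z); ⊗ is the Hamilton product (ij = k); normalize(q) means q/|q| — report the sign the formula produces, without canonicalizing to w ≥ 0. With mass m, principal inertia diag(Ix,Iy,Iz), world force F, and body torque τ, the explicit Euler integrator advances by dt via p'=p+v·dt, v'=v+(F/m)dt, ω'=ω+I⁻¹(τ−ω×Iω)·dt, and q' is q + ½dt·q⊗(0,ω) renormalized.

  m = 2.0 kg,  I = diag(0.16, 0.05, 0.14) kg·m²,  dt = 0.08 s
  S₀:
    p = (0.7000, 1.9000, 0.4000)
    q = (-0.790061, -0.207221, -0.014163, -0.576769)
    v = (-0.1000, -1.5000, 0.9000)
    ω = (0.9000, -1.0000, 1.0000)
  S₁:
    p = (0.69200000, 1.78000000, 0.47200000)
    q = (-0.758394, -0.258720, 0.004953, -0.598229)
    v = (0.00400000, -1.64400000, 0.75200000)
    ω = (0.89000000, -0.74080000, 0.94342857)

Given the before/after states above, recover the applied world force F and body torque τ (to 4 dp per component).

v₁ − v₀ = (0.10400000, -0.14400000, -0.14800000)
applied force F = (2.6000, -3.6000, -3.7000)
ω₁ − ω₀ = (-0.01000000, 0.25920000, -0.05657143)
applied torque τ = (-0.1100, 0.1800, 0.0000)

F = (2.6000, -3.6000, -3.7000)
τ = (-0.1100, 0.1800, 0.0000)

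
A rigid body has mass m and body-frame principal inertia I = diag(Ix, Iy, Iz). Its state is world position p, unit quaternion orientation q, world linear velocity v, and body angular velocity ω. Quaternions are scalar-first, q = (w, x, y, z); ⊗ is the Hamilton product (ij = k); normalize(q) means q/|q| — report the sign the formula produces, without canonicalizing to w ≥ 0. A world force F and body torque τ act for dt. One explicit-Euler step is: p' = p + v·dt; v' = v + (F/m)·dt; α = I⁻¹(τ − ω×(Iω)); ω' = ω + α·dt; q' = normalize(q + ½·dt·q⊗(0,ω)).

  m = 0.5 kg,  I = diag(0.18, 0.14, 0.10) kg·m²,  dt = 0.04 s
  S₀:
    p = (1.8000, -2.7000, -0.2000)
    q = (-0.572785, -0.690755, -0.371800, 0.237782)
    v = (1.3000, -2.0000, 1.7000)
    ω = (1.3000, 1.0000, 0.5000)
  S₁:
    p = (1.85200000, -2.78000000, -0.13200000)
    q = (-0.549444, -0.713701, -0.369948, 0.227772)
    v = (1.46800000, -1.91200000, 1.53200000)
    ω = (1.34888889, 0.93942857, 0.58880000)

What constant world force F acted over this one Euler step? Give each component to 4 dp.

velocity change Δv = (0.16800000, 0.08800000, -0.16800000)
F = m·Δv/dt = (2.1000, 1.1000, -2.1000)

F = (2.1000, 1.1000, -2.1000)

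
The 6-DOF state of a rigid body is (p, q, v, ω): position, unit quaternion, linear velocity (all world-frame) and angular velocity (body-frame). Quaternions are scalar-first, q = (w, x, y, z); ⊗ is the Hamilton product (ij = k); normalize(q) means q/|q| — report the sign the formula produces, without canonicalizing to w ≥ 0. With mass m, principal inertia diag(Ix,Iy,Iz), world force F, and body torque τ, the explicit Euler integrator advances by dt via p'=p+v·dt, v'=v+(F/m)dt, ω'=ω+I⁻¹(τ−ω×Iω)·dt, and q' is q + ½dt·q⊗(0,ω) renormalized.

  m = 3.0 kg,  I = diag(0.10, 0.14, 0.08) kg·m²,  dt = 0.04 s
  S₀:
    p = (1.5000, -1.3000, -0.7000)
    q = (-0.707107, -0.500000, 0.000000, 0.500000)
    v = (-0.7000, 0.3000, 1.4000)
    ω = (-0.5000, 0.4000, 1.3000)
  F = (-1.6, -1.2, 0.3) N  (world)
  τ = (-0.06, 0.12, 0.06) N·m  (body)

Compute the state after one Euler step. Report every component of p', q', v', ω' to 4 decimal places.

α = I⁻¹(τ − ω×Iω) = (-0.2880, 0.9500, 0.8500)
ω + α·dt = (-0.5115, 0.4380, 1.3340)
Hamilton product q⊗(0,ω) = (-0.9000000, 0.1535535, 0.1171572, -1.1192391)
q' = normalize(q + ½dt·q⊗(0,ω)) = (-0.7248, -0.4967, 0.0023, 0.4774)
new position p' = (1.4720, -1.2880, -0.6440)
v' = v + a·dt = (-0.7213, 0.2840, 1.4040)

p' = (1.4720, -1.2880, -0.6440)
q' = (-0.7248, -0.4967, 0.0023, 0.4774)
v' = (-0.7213, 0.2840, 1.4040)
ω' = (-0.5115, 0.4380, 1.3340)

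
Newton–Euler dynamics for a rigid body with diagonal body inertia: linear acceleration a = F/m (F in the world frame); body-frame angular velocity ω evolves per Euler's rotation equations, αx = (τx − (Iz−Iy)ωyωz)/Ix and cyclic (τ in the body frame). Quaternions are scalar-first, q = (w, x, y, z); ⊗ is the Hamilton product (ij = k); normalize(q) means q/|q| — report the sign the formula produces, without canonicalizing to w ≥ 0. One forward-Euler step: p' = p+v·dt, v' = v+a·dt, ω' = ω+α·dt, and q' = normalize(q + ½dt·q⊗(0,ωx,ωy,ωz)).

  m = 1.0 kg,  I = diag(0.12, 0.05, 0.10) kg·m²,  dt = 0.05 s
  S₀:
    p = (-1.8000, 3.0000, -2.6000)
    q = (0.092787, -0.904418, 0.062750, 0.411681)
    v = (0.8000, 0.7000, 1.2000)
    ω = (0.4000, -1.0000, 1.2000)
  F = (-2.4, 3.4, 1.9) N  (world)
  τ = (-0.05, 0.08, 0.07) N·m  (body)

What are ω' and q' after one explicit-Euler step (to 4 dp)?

angular accel α = (0.0833, 1.4080, 0.4200)
ω + α·dt = (0.4042, -0.9296, 1.2210)
q⊗(0,ω) = (-0.0695000, 0.5240958, 1.1571870, 0.9906624)
q' = normalize(q + ½dt·q⊗(0,ω)) = (0.0910, -0.8906, 0.0916, 0.4361)

ω' = (0.4042, -0.9296, 1.2210)
q' = (0.0910, -0.8906, 0.0916, 0.4361)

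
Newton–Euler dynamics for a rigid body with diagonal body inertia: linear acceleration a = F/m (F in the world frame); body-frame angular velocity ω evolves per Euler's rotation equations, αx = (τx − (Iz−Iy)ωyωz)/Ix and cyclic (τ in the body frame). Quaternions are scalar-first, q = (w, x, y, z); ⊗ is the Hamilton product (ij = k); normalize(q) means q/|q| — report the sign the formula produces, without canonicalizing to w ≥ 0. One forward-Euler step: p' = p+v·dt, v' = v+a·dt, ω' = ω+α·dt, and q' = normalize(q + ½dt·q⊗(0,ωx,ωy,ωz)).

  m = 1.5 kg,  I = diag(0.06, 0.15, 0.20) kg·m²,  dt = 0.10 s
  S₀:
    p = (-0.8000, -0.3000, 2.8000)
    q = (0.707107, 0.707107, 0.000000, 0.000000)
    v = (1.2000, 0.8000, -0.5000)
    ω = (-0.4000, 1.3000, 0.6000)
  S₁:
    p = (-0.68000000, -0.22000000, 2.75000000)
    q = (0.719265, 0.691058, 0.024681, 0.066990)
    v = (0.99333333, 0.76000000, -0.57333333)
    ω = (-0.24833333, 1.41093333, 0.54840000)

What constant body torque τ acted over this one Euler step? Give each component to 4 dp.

τ = (0.1300, 0.2000, -0.1500)

rate change Δω = (0.15166667, 0.11093333, -0.05160000)
gyro term ω₀×Iω₀ = (0.0390, 0.0336, -0.0468)
I·α + gyro = (0.1300, 0.2000, -0.1500)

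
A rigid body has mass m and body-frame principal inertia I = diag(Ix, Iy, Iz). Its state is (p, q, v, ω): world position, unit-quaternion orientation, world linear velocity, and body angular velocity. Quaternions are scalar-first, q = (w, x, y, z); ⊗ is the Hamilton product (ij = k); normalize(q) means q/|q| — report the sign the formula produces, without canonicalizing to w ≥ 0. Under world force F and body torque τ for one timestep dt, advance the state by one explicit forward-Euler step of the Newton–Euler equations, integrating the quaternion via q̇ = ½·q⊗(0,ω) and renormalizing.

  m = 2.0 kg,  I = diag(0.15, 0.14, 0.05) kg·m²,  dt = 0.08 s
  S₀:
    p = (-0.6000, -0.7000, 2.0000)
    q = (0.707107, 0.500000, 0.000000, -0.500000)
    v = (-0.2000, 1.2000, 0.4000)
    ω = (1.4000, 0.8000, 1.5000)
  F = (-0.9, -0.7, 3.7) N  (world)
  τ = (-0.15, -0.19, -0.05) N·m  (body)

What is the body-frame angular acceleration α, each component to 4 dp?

α = (-0.2800, -2.8571, -0.7760)

ω×(Iω) gyroscopic = (-0.1080, 0.2100, -0.0112)
(τ − ω×Iω)/I = (-0.2800, -2.8571, -0.7760)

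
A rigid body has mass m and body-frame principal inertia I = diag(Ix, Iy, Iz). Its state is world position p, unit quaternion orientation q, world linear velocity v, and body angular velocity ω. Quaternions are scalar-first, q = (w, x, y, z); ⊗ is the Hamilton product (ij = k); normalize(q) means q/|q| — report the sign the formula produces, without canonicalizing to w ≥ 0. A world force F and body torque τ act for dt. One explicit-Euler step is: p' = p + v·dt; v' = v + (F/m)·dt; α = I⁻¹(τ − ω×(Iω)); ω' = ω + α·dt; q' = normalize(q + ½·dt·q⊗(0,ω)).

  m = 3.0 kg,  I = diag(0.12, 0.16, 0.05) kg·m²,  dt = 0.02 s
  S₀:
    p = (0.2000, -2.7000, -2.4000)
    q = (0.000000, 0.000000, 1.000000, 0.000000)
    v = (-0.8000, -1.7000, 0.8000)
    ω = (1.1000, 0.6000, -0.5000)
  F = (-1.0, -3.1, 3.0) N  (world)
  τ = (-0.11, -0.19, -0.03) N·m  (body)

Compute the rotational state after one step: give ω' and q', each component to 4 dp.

ω×(Iω) gyroscopic = (0.0330, -0.0385, 0.0264)
α = I⁻¹(τ − ω×Iω) = (-1.1917, -0.9469, -1.1280)
ω' = ω + α·dt = (1.0762, 0.5811, -0.5226)
q⊗(0,ω) = (-0.6000000, -0.5000000, 0.0000000, -1.1000000)
q' = normalize(q + ½dt·q⊗(0,ω)) = (-0.0060, -0.0050, 0.9999, -0.0110)

ω' = (1.0762, 0.5811, -0.5226)
q' = (-0.0060, -0.0050, 0.9999, -0.0110)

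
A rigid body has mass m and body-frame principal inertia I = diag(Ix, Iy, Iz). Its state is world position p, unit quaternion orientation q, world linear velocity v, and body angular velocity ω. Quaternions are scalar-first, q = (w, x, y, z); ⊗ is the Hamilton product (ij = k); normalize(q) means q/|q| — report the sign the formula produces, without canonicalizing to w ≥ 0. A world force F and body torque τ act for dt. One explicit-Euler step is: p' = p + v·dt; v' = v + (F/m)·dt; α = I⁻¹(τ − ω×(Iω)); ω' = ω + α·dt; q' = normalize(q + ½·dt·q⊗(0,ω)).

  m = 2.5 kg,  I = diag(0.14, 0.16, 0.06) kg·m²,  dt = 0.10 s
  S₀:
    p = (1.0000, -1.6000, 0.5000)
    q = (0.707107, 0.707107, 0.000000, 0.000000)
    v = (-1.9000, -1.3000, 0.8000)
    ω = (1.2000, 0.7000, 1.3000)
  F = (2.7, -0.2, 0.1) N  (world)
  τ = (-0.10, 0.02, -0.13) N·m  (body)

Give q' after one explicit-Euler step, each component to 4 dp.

q' = (0.6617, 0.7462, -0.0211, 0.0704)

Hamilton product q⊗(0,ω) = (-0.8485284, 0.8485284, -0.4242642, 1.4142140)
q' = normalize(q + ½dt·q⊗(0,ω)) = (0.6617, 0.7462, -0.0211, 0.0704)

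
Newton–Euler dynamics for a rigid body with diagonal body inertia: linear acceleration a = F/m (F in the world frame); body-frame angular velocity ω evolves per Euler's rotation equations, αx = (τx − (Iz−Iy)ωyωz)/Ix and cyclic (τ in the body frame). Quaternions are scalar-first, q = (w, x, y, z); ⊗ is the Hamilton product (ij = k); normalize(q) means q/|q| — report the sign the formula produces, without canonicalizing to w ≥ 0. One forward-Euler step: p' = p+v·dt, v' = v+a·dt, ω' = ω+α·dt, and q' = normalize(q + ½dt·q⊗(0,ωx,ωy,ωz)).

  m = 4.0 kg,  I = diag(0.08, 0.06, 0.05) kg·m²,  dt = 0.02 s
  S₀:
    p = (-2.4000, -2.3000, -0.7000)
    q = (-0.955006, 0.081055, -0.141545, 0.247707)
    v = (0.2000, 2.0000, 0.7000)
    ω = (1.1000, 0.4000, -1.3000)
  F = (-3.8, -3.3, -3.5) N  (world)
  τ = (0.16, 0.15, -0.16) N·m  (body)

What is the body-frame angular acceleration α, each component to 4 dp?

α = (1.9350, 3.2150, -3.0240)

ω×(Iω) gyroscopic = (0.0052, -0.0429, -0.0088)
(τ − ω×Iω)/I = (1.9350, 3.2150, -3.0240)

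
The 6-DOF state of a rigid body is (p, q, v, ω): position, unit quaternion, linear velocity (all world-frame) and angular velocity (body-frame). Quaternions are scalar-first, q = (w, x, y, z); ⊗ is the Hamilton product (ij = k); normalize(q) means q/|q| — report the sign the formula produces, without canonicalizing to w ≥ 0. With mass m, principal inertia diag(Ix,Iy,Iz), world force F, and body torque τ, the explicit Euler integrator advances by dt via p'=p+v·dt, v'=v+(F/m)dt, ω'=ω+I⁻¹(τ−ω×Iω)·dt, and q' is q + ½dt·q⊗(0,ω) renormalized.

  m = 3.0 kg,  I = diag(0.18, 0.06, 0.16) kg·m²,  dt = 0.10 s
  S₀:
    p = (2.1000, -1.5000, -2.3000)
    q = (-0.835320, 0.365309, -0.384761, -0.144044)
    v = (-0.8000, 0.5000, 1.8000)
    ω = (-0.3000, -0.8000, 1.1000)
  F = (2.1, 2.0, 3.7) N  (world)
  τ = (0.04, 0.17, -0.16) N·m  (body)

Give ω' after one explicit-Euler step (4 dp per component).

angular accel α = (0.7111, 2.9433, -0.8200)
ω + α·dt = (-0.2289, -0.5057, 1.0180)

ω' = (-0.2289, -0.5057, 1.0180)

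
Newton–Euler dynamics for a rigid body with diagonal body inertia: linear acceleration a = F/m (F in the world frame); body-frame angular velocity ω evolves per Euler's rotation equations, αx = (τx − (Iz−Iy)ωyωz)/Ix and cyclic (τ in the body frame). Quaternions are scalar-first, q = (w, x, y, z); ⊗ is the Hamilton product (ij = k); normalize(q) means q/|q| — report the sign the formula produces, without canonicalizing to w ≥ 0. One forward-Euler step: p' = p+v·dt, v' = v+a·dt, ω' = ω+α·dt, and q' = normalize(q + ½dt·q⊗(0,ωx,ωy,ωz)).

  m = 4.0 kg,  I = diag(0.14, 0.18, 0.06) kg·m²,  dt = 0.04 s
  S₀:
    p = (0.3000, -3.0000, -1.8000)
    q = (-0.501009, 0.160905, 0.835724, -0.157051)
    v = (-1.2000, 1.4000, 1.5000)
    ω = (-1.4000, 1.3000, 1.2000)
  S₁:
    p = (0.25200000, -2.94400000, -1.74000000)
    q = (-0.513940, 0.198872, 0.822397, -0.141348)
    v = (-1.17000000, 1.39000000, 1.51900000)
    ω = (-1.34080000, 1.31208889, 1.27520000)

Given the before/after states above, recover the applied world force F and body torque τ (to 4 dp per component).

velocity change Δv = (0.03000000, -0.01000000, 0.01900000)
m·(v₁−v₀)/dt = (3.0000, -1.0000, 1.9000)
rate change Δω = (0.05920000, 0.01208889, 0.07520000)
I·α + gyro = (0.0200, -0.0800, 0.0400)

F = (3.0000, -1.0000, 1.9000)
τ = (0.0200, -0.0800, 0.0400)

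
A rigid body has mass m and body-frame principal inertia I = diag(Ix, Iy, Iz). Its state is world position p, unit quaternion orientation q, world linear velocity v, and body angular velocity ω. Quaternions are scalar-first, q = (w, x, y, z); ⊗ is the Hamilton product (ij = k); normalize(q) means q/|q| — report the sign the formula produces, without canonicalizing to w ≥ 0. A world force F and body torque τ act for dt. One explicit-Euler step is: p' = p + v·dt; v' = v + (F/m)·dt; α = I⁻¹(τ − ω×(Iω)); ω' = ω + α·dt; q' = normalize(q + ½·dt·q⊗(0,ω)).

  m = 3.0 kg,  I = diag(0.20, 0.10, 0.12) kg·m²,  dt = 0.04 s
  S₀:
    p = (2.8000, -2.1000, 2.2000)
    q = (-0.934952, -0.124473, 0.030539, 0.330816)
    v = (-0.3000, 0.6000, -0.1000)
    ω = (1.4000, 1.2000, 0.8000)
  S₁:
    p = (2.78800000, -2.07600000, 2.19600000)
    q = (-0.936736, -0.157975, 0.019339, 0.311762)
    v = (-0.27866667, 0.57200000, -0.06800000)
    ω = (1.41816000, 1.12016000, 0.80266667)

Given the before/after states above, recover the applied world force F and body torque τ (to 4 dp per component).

Δω = ω₁−ω₀ = (0.01816000, -0.07984000, 0.00266667)
ω₀×(Iω₀) = (0.0192, 0.0896, -0.1680)
applied torque τ = (0.1100, -0.1100, -0.1600)
Δv = v₁−v₀ = (0.02133333, -0.02800000, 0.03200000)
m·(v₁−v₀)/dt = (1.6000, -2.1000, 2.4000)

F = (1.6000, -2.1000, 2.4000)
τ = (0.1100, -0.1100, -0.1600)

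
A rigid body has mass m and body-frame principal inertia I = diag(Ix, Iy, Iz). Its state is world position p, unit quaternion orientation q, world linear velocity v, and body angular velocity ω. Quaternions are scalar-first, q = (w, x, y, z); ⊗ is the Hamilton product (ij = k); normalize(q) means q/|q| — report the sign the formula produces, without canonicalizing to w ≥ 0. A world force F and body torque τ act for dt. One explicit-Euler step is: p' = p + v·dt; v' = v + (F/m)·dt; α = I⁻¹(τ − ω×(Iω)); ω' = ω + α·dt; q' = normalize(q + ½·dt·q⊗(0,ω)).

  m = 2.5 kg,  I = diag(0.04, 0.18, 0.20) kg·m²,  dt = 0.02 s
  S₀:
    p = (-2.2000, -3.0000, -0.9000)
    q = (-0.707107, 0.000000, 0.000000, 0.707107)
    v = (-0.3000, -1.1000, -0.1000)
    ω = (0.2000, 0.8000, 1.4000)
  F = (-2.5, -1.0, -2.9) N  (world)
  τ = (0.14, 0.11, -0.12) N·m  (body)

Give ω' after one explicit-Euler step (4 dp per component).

ω' = (0.2588, 0.8172, 1.3858)

precession coupling ω×(Iω) = (0.0224, -0.0448, 0.0224)
α = I⁻¹(τ − ω×Iω) = (2.9400, 0.8600, -0.7120)
ω' = ω + α·dt = (0.2588, 0.8172, 1.3858)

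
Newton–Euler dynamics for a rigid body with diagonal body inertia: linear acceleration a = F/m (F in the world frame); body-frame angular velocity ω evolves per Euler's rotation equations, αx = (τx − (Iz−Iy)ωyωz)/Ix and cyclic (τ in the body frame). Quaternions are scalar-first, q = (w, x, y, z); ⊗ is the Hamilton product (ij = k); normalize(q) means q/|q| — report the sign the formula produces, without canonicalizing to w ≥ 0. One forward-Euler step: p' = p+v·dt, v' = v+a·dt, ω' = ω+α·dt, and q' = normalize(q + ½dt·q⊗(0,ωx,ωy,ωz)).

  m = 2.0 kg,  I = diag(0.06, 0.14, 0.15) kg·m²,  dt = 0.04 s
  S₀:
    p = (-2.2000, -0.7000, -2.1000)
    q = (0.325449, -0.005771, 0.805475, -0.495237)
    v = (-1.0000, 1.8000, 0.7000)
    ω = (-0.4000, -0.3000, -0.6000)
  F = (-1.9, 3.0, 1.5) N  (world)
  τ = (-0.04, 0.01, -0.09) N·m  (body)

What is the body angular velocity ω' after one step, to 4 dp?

ω' = (-0.4279, -0.2910, -0.6266)

(τ − ω×Iω)/I = (-0.6967, 0.2257, -0.6640)
ω' = ω + α·dt = (-0.4279, -0.2910, -0.6266)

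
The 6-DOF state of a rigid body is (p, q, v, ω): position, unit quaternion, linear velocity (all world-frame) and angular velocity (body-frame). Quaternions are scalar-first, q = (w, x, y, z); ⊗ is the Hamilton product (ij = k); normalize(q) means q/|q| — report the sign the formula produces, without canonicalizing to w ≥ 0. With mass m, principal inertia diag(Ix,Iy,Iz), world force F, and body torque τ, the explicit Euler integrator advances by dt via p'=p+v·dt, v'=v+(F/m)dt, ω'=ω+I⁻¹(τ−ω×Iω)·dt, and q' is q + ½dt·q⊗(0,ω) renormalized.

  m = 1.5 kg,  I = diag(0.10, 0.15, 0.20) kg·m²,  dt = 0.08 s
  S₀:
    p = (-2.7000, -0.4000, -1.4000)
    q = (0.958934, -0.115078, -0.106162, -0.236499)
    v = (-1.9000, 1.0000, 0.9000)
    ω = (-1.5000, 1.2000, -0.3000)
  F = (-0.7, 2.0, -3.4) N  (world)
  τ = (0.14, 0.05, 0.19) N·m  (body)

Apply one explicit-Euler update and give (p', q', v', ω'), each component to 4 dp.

a = (-0.4667, 1.3333, -2.2667)
new position p' = (-2.8520, -0.3200, -1.3280)
v + (F/m)dt = (-1.9373, 1.1067, 0.7187)
(τ − ω×Iω)/I = (1.5800, 0.6333, 1.4000)
new body rate ω' = (-1.3736, 1.2507, -0.1880)
2q̇ = q⊗(0,ω) = (-0.1161723, -1.1227536, 1.4709459, -0.5850168)
q' = normalize(q + ½dt·q⊗(0,ω)) = (0.9514, -0.1595, -0.0472, -0.2591)

p' = (-2.8520, -0.3200, -1.3280)
q' = (0.9514, -0.1595, -0.0472, -0.2591)
v' = (-1.9373, 1.1067, 0.7187)
ω' = (-1.3736, 1.2507, -0.1880)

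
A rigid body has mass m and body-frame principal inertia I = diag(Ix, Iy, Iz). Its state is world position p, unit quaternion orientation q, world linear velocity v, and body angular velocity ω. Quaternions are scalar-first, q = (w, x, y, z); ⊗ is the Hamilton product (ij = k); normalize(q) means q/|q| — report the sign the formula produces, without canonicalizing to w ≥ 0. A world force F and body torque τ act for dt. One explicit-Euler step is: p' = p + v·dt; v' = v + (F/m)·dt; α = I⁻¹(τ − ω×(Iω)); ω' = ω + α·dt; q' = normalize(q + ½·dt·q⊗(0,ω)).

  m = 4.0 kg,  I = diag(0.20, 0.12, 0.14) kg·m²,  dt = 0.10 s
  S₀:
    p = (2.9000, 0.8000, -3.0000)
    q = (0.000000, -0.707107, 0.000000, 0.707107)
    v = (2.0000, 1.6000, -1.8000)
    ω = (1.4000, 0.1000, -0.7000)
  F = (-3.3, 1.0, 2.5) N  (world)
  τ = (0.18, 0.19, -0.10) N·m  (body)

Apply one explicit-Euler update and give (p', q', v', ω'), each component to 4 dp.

(τ − ω×Iω)/I = (0.9070, 2.0733, -0.6343)
new body rate ω' = (1.4907, 0.3073, -0.7634)
Hamilton product q⊗(0,ω) = (1.4849247, -0.0707107, 0.4949749, -0.0707107)
q + ½dt·q⊗(0,ω), renormalized = (0.0740, -0.7085, 0.0247, 0.7014)
a = F/m = (-0.8250, 0.2500, 0.6250)
p + v·dt = (3.1000, 0.9600, -3.1800)
new velocity v' = (1.9175, 1.6250, -1.7375)

p' = (3.1000, 0.9600, -3.1800)
q' = (0.0740, -0.7085, 0.0247, 0.7014)
v' = (1.9175, 1.6250, -1.7375)
ω' = (1.4907, 0.3073, -0.7634)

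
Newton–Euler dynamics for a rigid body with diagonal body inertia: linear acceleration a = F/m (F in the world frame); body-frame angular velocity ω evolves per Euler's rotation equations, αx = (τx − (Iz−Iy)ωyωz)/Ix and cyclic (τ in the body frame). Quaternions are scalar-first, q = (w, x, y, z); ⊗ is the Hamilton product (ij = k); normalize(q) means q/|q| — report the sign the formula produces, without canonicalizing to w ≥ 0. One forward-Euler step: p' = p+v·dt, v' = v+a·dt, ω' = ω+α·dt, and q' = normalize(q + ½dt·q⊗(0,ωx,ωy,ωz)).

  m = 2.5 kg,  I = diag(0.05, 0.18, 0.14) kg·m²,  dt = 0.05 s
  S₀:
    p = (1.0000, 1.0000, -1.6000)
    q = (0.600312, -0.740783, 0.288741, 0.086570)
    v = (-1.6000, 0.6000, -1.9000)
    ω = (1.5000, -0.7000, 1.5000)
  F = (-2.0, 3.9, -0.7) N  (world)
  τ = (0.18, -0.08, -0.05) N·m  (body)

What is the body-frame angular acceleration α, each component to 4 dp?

α = (2.7600, 0.6806, 0.6179)

ω×(Iω) gyroscopic = (0.0420, -0.2025, -0.1365)
(τ − ω×Iω)/I = (2.7600, 0.6806, 0.6179)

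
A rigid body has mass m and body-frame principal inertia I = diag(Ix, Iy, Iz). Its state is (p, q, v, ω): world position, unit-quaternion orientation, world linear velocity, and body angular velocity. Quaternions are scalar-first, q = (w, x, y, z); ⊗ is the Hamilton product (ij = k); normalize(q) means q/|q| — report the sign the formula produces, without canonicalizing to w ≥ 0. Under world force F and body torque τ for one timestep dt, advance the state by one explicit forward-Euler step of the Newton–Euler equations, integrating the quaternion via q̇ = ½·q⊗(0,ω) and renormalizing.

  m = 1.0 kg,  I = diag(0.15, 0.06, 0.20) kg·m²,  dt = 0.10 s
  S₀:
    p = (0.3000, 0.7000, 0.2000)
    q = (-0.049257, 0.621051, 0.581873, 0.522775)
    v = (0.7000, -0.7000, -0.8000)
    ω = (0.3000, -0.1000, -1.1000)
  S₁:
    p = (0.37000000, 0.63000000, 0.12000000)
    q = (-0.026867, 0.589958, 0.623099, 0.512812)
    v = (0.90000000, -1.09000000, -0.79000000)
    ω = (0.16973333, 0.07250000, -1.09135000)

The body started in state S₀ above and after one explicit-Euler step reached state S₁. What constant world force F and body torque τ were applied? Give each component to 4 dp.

Δω = ω₁−ω₀ = (-0.13026667, 0.17250000, 0.00865000)
gyro term ω₀×Iω₀ = (0.0154, 0.0165, 0.0027)
applied torque τ = (-0.1800, 0.1200, 0.0200)
velocity change Δv = (0.20000000, -0.39000000, 0.01000000)
m·(v₁−v₀)/dt = (2.0000, -3.9000, 0.1000)

F = (2.0000, -3.9000, 0.1000)
τ = (-0.1800, 0.1200, 0.0200)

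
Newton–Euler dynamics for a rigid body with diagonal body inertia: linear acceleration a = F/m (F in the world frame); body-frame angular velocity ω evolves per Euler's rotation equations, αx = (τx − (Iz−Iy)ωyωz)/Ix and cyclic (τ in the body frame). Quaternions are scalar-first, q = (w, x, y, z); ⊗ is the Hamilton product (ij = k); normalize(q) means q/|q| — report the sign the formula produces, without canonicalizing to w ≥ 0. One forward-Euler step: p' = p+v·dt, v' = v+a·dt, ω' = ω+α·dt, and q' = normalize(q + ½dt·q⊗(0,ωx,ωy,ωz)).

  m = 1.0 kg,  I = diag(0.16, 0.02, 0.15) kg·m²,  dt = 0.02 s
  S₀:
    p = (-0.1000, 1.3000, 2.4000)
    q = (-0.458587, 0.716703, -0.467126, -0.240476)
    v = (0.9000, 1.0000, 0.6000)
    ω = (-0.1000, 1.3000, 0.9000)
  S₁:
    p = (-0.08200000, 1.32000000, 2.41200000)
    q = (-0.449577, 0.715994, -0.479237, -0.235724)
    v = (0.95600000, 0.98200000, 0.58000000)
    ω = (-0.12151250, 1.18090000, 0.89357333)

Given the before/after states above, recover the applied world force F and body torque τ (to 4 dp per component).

F = (2.8000, -0.9000, -1.0000)
τ = (-0.0200, -0.1200, -0.0300)

velocity change Δv = (0.05600000, -0.01800000, -0.02000000)
m·(v₁−v₀)/dt = (2.8000, -0.9000, -1.0000)
Δω = ω₁−ω₀ = (-0.02151250, -0.11910000, -0.00642667)
applied torque τ = (-0.0200, -0.1200, -0.0300)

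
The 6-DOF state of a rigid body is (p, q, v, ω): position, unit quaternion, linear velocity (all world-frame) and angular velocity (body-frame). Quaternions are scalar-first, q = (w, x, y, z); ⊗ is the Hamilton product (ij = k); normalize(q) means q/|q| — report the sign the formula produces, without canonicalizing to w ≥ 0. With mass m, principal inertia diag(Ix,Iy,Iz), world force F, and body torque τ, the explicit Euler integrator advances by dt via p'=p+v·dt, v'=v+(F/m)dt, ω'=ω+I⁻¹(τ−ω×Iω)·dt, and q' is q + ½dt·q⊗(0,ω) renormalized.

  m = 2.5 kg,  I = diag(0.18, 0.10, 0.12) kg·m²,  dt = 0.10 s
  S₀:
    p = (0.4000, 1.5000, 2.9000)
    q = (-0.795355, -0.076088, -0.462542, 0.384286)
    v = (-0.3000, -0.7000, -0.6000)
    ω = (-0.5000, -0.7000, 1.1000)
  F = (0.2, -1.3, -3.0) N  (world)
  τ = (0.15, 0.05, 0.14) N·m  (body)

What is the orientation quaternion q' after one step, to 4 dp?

Hamilton product q⊗(0,ω) = (-0.7845380, 0.1578815, 0.4483023, -1.0528999)
q' = normalize(q + ½dt·q⊗(0,ω)) = (-0.8326, -0.0680, -0.4391, 0.3308)

q' = (-0.8326, -0.0680, -0.4391, 0.3308)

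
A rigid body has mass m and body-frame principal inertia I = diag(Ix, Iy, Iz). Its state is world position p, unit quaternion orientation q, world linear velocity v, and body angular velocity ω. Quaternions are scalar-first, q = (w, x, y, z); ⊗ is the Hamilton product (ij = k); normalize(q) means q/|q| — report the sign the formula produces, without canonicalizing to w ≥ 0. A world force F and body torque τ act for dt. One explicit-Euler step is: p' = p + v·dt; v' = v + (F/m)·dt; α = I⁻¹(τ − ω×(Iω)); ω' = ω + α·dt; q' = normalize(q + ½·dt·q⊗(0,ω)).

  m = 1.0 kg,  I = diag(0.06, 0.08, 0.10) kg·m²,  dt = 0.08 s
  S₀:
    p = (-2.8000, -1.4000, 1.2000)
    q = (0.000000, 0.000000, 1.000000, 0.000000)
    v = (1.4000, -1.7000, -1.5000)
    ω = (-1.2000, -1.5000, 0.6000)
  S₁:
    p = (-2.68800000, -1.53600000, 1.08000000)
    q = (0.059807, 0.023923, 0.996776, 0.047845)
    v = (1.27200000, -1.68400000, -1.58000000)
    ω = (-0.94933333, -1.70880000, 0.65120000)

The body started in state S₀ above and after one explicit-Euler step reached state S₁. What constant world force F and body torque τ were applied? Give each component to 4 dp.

velocity change Δv = (-0.12800000, 0.01600000, -0.08000000)
applied force F = (-1.6000, 0.2000, -1.0000)
ω₁ − ω₀ = (0.25066667, -0.20880000, 0.05120000)
I·α + gyro = (0.1700, -0.1800, 0.1000)

F = (-1.6000, 0.2000, -1.0000)
τ = (0.1700, -0.1800, 0.1000)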